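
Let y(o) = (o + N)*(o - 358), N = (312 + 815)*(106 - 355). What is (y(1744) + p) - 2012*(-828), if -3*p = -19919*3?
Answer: -384840439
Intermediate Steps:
N = -280623 (N = 1127*(-249) = -280623)
p = 19919 (p = -(-19919)*3/3 = -1/3*(-59757) = 19919)
y(o) = (-280623 + o)*(-358 + o) (y(o) = (o - 280623)*(o - 358) = (-280623 + o)*(-358 + o))
(y(1744) + p) - 2012*(-828) = ((100463034 + 1744**2 - 280981*1744) + 19919) - 2012*(-828) = ((100463034 + 3041536 - 490030864) + 19919) + 1665936 = (-386526294 + 19919) + 1665936 = -386506375 + 1665936 = -384840439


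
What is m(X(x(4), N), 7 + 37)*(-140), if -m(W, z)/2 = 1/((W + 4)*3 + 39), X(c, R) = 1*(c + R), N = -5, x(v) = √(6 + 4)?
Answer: 560/67 - 140*√10/201 ≈ 6.1556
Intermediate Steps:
x(v) = √10
X(c, R) = R + c (X(c, R) = 1*(R + c) = R + c)
m(W, z) = -2/(51 + 3*W) (m(W, z) = -2/((W + 4)*3 + 39) = -2/((4 + W)*3 + 39) = -2/((12 + 3*W) + 39) = -2/(51 + 3*W))
m(X(x(4), N), 7 + 37)*(-140) = -2/(51 + 3*(-5 + √10))*(-140) = -2/(51 + (-15 + 3*√10))*(-140) = -2/(36 + 3*√10)*(-140) = 280/(36 + 3*√10)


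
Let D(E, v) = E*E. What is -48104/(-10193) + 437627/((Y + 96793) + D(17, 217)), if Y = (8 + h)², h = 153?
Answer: 10377668323/1253769579 ≈ 8.2772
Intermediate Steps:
Y = 25921 (Y = (8 + 153)² = 161² = 25921)
D(E, v) = E²
-48104/(-10193) + 437627/((Y + 96793) + D(17, 217)) = -48104/(-10193) + 437627/((25921 + 96793) + 17²) = -48104*(-1/10193) + 437627/(122714 + 289) = 48104/10193 + 437627/123003 = 10377668323/1253769579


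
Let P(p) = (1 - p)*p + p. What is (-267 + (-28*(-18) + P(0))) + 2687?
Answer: 2924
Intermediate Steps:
P(p) = p + p*(1 - p) (P(p) = p*(1 - p) + p = p + p*(1 - p))
(-267 + (-28*(-18) + P(0))) + 2687 = (-267 + (-28*(-18) + 0*(2 - 1*0))) + 2687 = (-267 + (504 + 0*(2 + 0))) + 2687 = (-267 + (504 + 0*2)) + 2687 = (-267 + (504 + 0)) + 2687 = (-267 + 504) + 2687 = 237 + 2687 = 2924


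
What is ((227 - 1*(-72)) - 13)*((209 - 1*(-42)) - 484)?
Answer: -66638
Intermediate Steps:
((227 - 1*(-72)) - 13)*((209 - 1*(-42)) - 484) = ((227 + 72) - 13)*((209 + 42) - 484) = (299 - 13)*(251 - 484) = 286*(-233) = -66638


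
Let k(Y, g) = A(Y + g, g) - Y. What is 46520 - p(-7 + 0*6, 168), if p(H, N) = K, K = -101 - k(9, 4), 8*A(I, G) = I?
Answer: 372909/8 ≈ 46614.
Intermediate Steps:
A(I, G) = I/8
k(Y, g) = -7*Y/8 + g/8 (k(Y, g) = (Y + g)/8 - Y = (Y/8 + g/8) - Y = -7*Y/8 + g/8)
K = -749/8 (K = -101 - (-7/8*9 + (1/8)*4) = -101 - (-63/8 + 1/2) = -101 - 1*(-59/8) = -101 + 59/8 = -749/8 ≈ -93.625)
p(H, N) = -749/8
46520 - p(-7 + 0*6, 168) = 46520 - 1*(-749/8) = 46520 + 749/8 = 372909/8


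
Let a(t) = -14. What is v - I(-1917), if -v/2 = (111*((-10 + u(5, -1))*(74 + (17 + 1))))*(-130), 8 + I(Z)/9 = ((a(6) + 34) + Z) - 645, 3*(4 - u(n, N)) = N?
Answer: -15022730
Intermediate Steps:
u(n, N) = 4 - N/3
I(Z) = -5697 + 9*Z (I(Z) = -72 + 9*(((-14 + 34) + Z) - 645) = -72 + 9*((20 + Z) - 645) = -72 + 9*(-625 + Z) = -72 + (-5625 + 9*Z) = -5697 + 9*Z)
v = -15045680 (v = -2*111*((-10 + (4 - 1/3*(-1)))*(74 + (17 + 1)))*(-130) = -2*111*((-10 + (4 + 1/3))*(74 + 18))*(-130) = -2*111*((-10 + 13/3)*92)*(-130) = -2*111*(-17/3*92)*(-130) = -2*111*(-1564/3)*(-130) = -(-115736)*(-130) = -2*7522840 = -15045680)
v - I(-1917) = -15045680 - (-5697 + 9*(-1917)) = -15045680 - (-5697 - 17253) = -15045680 - 1*(-22950) = -15045680 + 22950 = -15022730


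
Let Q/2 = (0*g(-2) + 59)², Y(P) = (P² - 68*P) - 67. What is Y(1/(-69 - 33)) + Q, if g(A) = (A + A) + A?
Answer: 71742517/10404 ≈ 6895.7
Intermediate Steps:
Y(P) = -67 + P² - 68*P
g(A) = 3*A (g(A) = 2*A + A = 3*A)
Q = 6962 (Q = 2*(0*(3*(-2)) + 59)² = 2*(0*(-6) + 59)² = 2*(0 + 59)² = 2*59² = 2*3481 = 6962)
Y(1/(-69 - 33)) + Q = (-67 + (1/(-69 - 33))² - 68/(-69 - 33)) + 6962 = (-67 + (1/(-102))² - 68/(-102)) + 6962 = (-67 + (-1/102)² - 68*(-1/102)) + 6962 = (-67 + 1/10404 + ⅔) + 6962 = -690131/10404 + 6962 = 71742517/10404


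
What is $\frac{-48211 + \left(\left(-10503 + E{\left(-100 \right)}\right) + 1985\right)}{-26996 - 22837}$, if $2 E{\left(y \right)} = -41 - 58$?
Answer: $\frac{113557}{99666} \approx 1.1394$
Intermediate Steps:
$E{\left(y \right)} = - \frac{99}{2}$ ($E{\left(y \right)} = \frac{-41 - 58}{2} = \frac{1}{2} \left(-99\right) = - \frac{99}{2}$)
$\frac{-48211 + \left(\left(-10503 + E{\left(-100 \right)}\right) + 1985\right)}{-26996 - 22837} = \frac{-48211 + \left(\left(-10503 - \frac{99}{2}\right) + 1985\right)}{-26996 - 22837} = \frac{-48211 + \left(- \frac{21105}{2} + 1985\right)}{-49833} = \left(-48211 - \frac{17135}{2}\right) \left(- \frac{1}{49833}\right) = \left(- \frac{113557}{2}\right) \left(- \frac{1}{49833}\right) = \frac{113557}{99666}$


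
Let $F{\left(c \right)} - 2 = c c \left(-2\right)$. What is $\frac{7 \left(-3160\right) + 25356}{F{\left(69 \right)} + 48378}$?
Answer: $\frac{1618}{19429} \approx 0.083278$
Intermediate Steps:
$F{\left(c \right)} = 2 - 2 c^{2}$ ($F{\left(c \right)} = 2 + c c \left(-2\right) = 2 + c^{2} \left(-2\right) = 2 - 2 c^{2}$)
$\frac{7 \left(-3160\right) + 25356}{F{\left(69 \right)} + 48378} = \frac{7 \left(-3160\right) + 25356}{\left(2 - 2 \cdot 69^{2}\right) + 48378} = \frac{-22120 + 25356}{\left(2 - 9522\right) + 48378} = \frac{3236}{\left(2 - 9522\right) + 48378} = \frac{3236}{-9520 + 48378} = \frac{3236}{38858} = 3236 \cdot \frac{1}{38858} = \frac{1618}{19429}$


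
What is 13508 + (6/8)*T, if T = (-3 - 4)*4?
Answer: 13487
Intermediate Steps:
T = -28 (T = -7*4 = -28)
13508 + (6/8)*T = 13508 + (6/8)*(-28) = 13508 + (6*(⅛))*(-28) = 13508 + (¾)*(-28) = 13508 - 21 = 13487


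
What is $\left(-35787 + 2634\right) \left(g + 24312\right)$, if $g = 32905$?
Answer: $-1896915201$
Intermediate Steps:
$\left(-35787 + 2634\right) \left(g + 24312\right) = \left(-35787 + 2634\right) \left(32905 + 24312\right) = \left(-33153\right) 57217 = -1896915201$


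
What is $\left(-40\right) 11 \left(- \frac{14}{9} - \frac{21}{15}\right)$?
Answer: $\frac{11704}{9} \approx 1300.4$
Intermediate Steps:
$\left(-40\right) 11 \left(- \frac{14}{9} - \frac{21}{15}\right) = - 440 \left(\left(-14\right) \frac{1}{9} - \frac{7}{5}\right) = - 440 \left(- \frac{14}{9} - \frac{7}{5}\right) = \left(-440\right) \left(- \frac{133}{45}\right) = \frac{11704}{9}$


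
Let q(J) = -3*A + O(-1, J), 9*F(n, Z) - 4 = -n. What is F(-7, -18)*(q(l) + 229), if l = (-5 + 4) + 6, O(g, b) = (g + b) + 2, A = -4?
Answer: 2717/9 ≈ 301.89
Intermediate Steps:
F(n, Z) = 4/9 - n/9 (F(n, Z) = 4/9 + (-n)/9 = 4/9 - n/9)
O(g, b) = 2 + b + g (O(g, b) = (b + g) + 2 = 2 + b + g)
l = 5 (l = -1 + 6 = 5)
q(J) = 13 + J (q(J) = -3*(-4) + (2 + J - 1) = 12 + (1 + J) = 13 + J)
F(-7, -18)*(q(l) + 229) = (4/9 - ⅑*(-7))*((13 + 5) + 229) = (4/9 + 7/9)*(18 + 229) = (11/9)*247 = 2717/9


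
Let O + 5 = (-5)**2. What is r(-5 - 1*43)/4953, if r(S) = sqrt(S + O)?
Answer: 2*I*sqrt(7)/4953 ≈ 0.0010683*I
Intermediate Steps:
O = 20 (O = -5 + (-5)**2 = -5 + 25 = 20)
r(S) = sqrt(20 + S) (r(S) = sqrt(S + 20) = sqrt(20 + S))
r(-5 - 1*43)/4953 = sqrt(20 + (-5 - 1*43))/4953 = sqrt(20 + (-5 - 43))*(1/4953) = sqrt(20 - 48)*(1/4953) = sqrt(-28)*(1/4953) = (2*I*sqrt(7))*(1/4953) = 2*I*sqrt(7)/4953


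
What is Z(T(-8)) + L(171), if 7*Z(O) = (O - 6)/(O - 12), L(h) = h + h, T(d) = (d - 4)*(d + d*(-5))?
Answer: 158069/462 ≈ 342.14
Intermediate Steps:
T(d) = -4*d*(-4 + d) (T(d) = (-4 + d)*(d - 5*d) = (-4 + d)*(-4*d) = -4*d*(-4 + d))
L(h) = 2*h
Z(O) = (-6 + O)/(7*(-12 + O)) (Z(O) = ((O - 6)/(O - 12))/7 = ((-6 + O)/(-12 + O))/7 = (-6 + O)/(7*(-12 + O)))
Z(T(-8)) + L(171) = (-6 + 4*(-8)*(4 - 1*(-8)))/(7*(-12 + 4*(-8)*(4 - 1*(-8)))) + 2*171 = (-6 + 4*(-8)*(4 + 8))/(7*(-12 + 4*(-8)*(4 + 8))) + 342 = (-6 + 4*(-8)*12)/(7*(-12 + 4*(-8)*12)) + 342 = (-6 - 384)/(7*(-12 - 384)) + 342 = (1/7)*(-390)/(-396) + 342 = (1/7)*(-1/396)*(-390) + 342 = 65/462 + 342 = 158069/462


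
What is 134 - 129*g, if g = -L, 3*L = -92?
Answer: -3822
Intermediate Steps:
L = -92/3 (L = (1/3)*(-92) = -92/3 ≈ -30.667)
g = 92/3 (g = -1*(-92/3) = 92/3 ≈ 30.667)
134 - 129*g = 134 - 129*92/3 = 134 - 3956 = -3822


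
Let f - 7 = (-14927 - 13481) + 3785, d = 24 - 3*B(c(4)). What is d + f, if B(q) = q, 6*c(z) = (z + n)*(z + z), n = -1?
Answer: -24604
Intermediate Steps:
c(z) = z*(-1 + z)/3 (c(z) = ((z - 1)*(z + z))/6 = ((-1 + z)*(2*z))/6 = (2*z*(-1 + z))/6 = z*(-1 + z)/3)
d = 12 (d = 24 - 4*(-1 + 4) = 24 - 4*3 = 24 - 3*4 = 24 - 12 = 12)
f = -24616 (f = 7 + ((-14927 - 13481) + 3785) = 7 + (-28408 + 3785) = 7 - 24623 = -24616)
d + f = 12 - 24616 = -24604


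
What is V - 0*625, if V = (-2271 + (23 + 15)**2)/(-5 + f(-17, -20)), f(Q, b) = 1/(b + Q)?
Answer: 30599/186 ≈ 164.51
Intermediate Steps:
f(Q, b) = 1/(Q + b)
V = 30599/186 (V = (-2271 + (23 + 15)**2)/(-5 + 1/(-17 - 20)) = (-2271 + 38**2)/(-5 + 1/(-37)) = (-2271 + 1444)/(-5 - 1/37) = -827/(-186/37) = -827*(-37/186) = 30599/186 ≈ 164.51)
V - 0*625 = 30599/186 - 0*625 = 30599/186 - 1*0 = 30599/186 + 0 = 30599/186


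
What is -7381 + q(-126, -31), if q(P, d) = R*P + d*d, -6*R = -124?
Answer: -9024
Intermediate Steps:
R = 62/3 (R = -⅙*(-124) = 62/3 ≈ 20.667)
q(P, d) = d² + 62*P/3 (q(P, d) = 62*P/3 + d*d = 62*P/3 + d² = d² + 62*P/3)
-7381 + q(-126, -31) = -7381 + ((-31)² + (62/3)*(-126)) = -7381 + (961 - 2604) = -7381 - 1643 = -9024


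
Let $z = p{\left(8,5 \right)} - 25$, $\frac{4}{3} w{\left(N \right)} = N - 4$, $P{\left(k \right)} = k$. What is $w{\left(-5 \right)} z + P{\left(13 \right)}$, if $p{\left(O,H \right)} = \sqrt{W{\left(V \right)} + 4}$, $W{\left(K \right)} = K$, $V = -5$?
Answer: $\frac{727}{4} - \frac{27 i}{4} \approx 181.75 - 6.75 i$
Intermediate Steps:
$p{\left(O,H \right)} = i$ ($p{\left(O,H \right)} = \sqrt{-5 + 4} = \sqrt{-1} = i$)
$w{\left(N \right)} = -3 + \frac{3 N}{4}$ ($w{\left(N \right)} = \frac{3 \left(N - 4\right)}{4} = \frac{3 \left(-4 + N\right)}{4} = -3 + \frac{3 N}{4}$)
$z = -25 + i$ ($z = i - 25 = -25 + i \approx -25.0 + 1.0 i$)
$w{\left(-5 \right)} z + P{\left(13 \right)} = \left(-3 + \frac{3}{4} \left(-5\right)\right) \left(-25 + i\right) + 13 = \left(-3 - \frac{15}{4}\right) \left(-25 + i\right) + 13 = - \frac{27 \left(-25 + i\right)}{4} + 13 = \left(\frac{675}{4} - \frac{27 i}{4}\right) + 13 = \frac{727}{4} - \frac{27 i}{4}$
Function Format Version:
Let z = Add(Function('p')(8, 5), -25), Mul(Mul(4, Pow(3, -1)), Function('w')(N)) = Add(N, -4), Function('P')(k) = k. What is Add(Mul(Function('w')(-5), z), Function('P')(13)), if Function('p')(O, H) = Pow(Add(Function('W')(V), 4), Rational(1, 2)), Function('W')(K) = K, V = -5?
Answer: Add(Rational(727, 4), Mul(Rational(-27, 4), I)) ≈ Add(181.75, Mul(-6.7500, I))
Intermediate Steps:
Function('p')(O, H) = I (Function('p')(O, H) = Pow(Add(-5, 4), Rational(1, 2)) = Pow(-1, Rational(1, 2)) = I)
Function('w')(N) = Add(-3, Mul(Rational(3, 4), N)) (Function('w')(N) = Mul(Rational(3, 4), Add(N, -4)) = Mul(Rational(3, 4), Add(-4, N)) = Add(-3, Mul(Rational(3, 4), N)))
z = Add(-25, I) (z = Add(I, -25) = Add(-25, I) ≈ Add(-25.000, Mul(1.0000, I)))
Add(Mul(Function('w')(-5), z), Function('P')(13)) = Add(Mul(Add(-3, Mul(Rational(3, 4), -5)), Add(-25, I)), 13) = Add(Mul(Add(-3, Rational(-15, 4)), Add(-25, I)), 13) = Add(Mul(Rational(-27, 4), Add(-25, I)), 13) = Add(Add(Rational(675, 4), Mul(Rational(-27, 4), I)), 13) = Add(Rational(727, 4), Mul(Rational(-27, 4), I))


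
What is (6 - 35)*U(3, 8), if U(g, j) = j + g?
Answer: -319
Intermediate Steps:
U(g, j) = g + j
(6 - 35)*U(3, 8) = (6 - 35)*(3 + 8) = -29*11 = -319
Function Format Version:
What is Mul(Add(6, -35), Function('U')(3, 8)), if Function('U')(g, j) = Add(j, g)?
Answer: -319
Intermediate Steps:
Function('U')(g, j) = Add(g, j)
Mul(Add(6, -35), Function('U')(3, 8)) = Mul(Add(6, -35), Add(3, 8)) = Mul(-29, 11) = -319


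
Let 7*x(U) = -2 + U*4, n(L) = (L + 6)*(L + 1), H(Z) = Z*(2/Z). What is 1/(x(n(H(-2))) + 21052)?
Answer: 7/147458 ≈ 4.7471e-5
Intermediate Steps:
H(Z) = 2
n(L) = (1 + L)*(6 + L) (n(L) = (6 + L)*(1 + L) = (1 + L)*(6 + L))
x(U) = -2/7 + 4*U/7 (x(U) = (-2 + U*4)/7 = (-2 + 4*U)/7 = -2/7 + 4*U/7)
1/(x(n(H(-2))) + 21052) = 1/((-2/7 + 4*(6 + 2**2 + 7*2)/7) + 21052) = 1/((-2/7 + 4*(6 + 4 + 14)/7) + 21052) = 1/((-2/7 + (4/7)*24) + 21052) = 1/((-2/7 + 96/7) + 21052) = 1/(94/7 + 21052) = 1/(147458/7) = 7/147458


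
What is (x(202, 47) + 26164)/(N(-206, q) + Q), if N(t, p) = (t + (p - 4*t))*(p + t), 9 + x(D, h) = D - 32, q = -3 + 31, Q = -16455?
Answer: -2025/10111 ≈ -0.20028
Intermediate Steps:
q = 28
x(D, h) = -41 + D (x(D, h) = -9 + (D - 32) = -9 + (-32 + D) = -41 + D)
N(t, p) = (p + t)*(p - 3*t) (N(t, p) = (p - 3*t)*(p + t) = (p + t)*(p - 3*t))
(x(202, 47) + 26164)/(N(-206, q) + Q) = ((-41 + 202) + 26164)/((28² - 3*(-206)² - 2*28*(-206)) - 16455) = (161 + 26164)/((784 - 3*42436 + 11536) - 16455) = 26325/((784 - 127308 + 11536) - 16455) = 26325/(-114988 - 16455) = 26325/(-131443) = 26325*(-1/131443) = -2025/10111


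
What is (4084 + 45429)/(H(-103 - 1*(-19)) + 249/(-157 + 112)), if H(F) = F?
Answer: -742695/1343 ≈ -553.01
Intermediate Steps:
(4084 + 45429)/(H(-103 - 1*(-19)) + 249/(-157 + 112)) = (4084 + 45429)/((-103 - 1*(-19)) + 249/(-157 + 112)) = 49513/((-103 + 19) + 249/(-45)) = 49513/(-84 - 1/45*249) = 49513/(-84 - 83/15) = 49513/(-1343/15) = 49513*(-15/1343) = -742695/1343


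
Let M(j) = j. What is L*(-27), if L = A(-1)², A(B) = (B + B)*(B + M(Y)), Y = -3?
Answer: -1728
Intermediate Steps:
A(B) = 2*B*(-3 + B) (A(B) = (B + B)*(B - 3) = (2*B)*(-3 + B) = 2*B*(-3 + B))
L = 64 (L = (2*(-1)*(-3 - 1))² = (2*(-1)*(-4))² = 8² = 64)
L*(-27) = 64*(-27) = -1728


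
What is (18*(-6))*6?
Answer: -648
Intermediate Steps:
(18*(-6))*6 = -108*6 = -648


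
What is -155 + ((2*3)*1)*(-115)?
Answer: -845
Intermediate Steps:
-155 + ((2*3)*1)*(-115) = -155 + (6*1)*(-115) = -155 + 6*(-115) = -155 - 690 = -845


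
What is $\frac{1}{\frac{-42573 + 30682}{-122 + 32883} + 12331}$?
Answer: $\frac{32761}{403964000} \approx 8.1099 \cdot 10^{-5}$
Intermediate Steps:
$\frac{1}{\frac{-42573 + 30682}{-122 + 32883} + 12331} = \frac{1}{- \frac{11891}{32761} + 12331} = \frac{1}{\frac{403964000}{32761}} = \frac{32761}{403964000}$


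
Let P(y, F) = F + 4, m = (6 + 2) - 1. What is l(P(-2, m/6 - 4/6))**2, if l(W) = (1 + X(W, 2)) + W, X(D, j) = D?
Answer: 100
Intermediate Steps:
m = 7 (m = 8 - 1 = 7)
P(y, F) = 4 + F
l(W) = 1 + 2*W (l(W) = (1 + W) + W = 1 + 2*W)
l(P(-2, m/6 - 4/6))**2 = (1 + 2*(4 + (7/6 - 4/6)))**2 = (1 + 2*(4 + (7*(1/6) - 4*1/6)))**2 = (1 + 2*(4 + (7/6 - 2/3)))**2 = (1 + 2*(4 + 1/2))**2 = (1 + 2*(9/2))**2 = (1 + 9)**2 = 10**2 = 100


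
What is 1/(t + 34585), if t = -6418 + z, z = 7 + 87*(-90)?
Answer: 1/20344 ≈ 4.9155e-5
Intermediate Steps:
z = -7823 (z = 7 - 7830 = -7823)
t = -14241 (t = -6418 - 7823 = -14241)
1/(t + 34585) = 1/(-14241 + 34585) = 1/20344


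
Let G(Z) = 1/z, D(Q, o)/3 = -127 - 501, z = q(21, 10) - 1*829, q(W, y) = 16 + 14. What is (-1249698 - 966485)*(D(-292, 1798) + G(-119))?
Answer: 3336057945011/799 ≈ 4.1753e+9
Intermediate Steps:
q(W, y) = 30
z = -799 (z = 30 - 1*829 = 30 - 829 = -799)
D(Q, o) = -1884 (D(Q, o) = 3*(-127 - 501) = 3*(-628) = -1884)
G(Z) = -1/799 (G(Z) = 1/(-799) = -1/799)
(-1249698 - 966485)*(D(-292, 1798) + G(-119)) = (-1249698 - 966485)*(-1884 - 1/799) = -2216183*(-1505317/799) = 3336057945011/799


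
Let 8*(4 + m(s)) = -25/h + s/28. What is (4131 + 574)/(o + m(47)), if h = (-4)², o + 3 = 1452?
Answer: 4215680/1294733 ≈ 3.2560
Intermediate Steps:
o = 1449 (o = -3 + 1452 = 1449)
h = 16
m(s) = -537/128 + s/224 (m(s) = -4 + (-25/16 + s/28)/8 = -4 + (-25/128 + s/224) = -537/128 + s/224)
(4131 + 574)/(o + m(47)) = (4131 + 574)/(1449 + (-537/128 + (1/224)*47)) = 4705/(1449 + (-537/128 + 47/224)) = 4705/(1449 - 3571/896) = 4705/(1294733/896) = 4705*(896/1294733) = 4215680/1294733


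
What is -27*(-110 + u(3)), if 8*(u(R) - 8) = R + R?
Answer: 10935/4 ≈ 2733.8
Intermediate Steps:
u(R) = 8 + R/4 (u(R) = 8 + (R + R)/8 = 8 + (2*R)/8 = 8 + R/4)
-27*(-110 + u(3)) = -27*(-110 + (8 + (¼)*3)) = -27*(-110 + (8 + ¾)) = -27*(-110 + 35/4) = -27*(-405/4) = 10935/4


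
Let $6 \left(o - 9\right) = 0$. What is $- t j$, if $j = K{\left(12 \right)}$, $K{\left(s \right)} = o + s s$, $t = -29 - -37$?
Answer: $-1224$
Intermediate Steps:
$o = 9$ ($o = 9 + \frac{1}{6} \cdot 0 = 9 + 0 = 9$)
$t = 8$ ($t = -29 + 37 = 8$)
$K{\left(s \right)} = 9 + s^{2}$ ($K{\left(s \right)} = 9 + s s = 9 + s^{2}$)
$j = 153$ ($j = 9 + 12^{2} = 9 + 144 = 153$)
$- t j = - 8 \cdot 153 = \left(-1\right) 1224 = -1224$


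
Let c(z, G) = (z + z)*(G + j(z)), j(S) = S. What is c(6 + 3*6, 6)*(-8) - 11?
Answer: -11531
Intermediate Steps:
c(z, G) = 2*z*(G + z) (c(z, G) = (z + z)*(G + z) = (2*z)*(G + z) = 2*z*(G + z))
c(6 + 3*6, 6)*(-8) - 11 = (2*(6 + 3*6)*(6 + (6 + 3*6)))*(-8) - 11 = (2*(6 + 18)*(6 + (6 + 18)))*(-8) - 11 = (2*24*(6 + 24))*(-8) - 11 = (2*24*30)*(-8) - 11 = 1440*(-8) - 11 = -11520 - 11 = -11531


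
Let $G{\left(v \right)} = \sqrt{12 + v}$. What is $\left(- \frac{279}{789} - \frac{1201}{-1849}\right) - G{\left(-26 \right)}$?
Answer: $\frac{143906}{486287} - i \sqrt{14} \approx 0.29593 - 3.7417 i$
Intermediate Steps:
$\left(- \frac{279}{789} - \frac{1201}{-1849}\right) - G{\left(-26 \right)} = \left(- \frac{279}{789} - \frac{1201}{-1849}\right) - \sqrt{12 - 26} = \left(\left(-279\right) \frac{1}{789} - - \frac{1201}{1849}\right) - \sqrt{-14} = \left(- \frac{93}{263} + \frac{1201}{1849}\right) - i \sqrt{14} = \frac{143906}{486287} - i \sqrt{14}$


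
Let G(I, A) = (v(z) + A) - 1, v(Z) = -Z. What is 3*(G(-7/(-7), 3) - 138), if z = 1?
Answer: -411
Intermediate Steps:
G(I, A) = -2 + A (G(I, A) = (-1*1 + A) - 1 = (-1 + A) - 1 = -2 + A)
3*(G(-7/(-7), 3) - 138) = 3*((-2 + 3) - 138) = 3*(1 - 138) = 3*(-137) = -411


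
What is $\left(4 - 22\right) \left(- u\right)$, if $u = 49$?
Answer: $882$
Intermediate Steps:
$\left(4 - 22\right) \left(- u\right) = \left(4 - 22\right) \left(\left(-1\right) 49\right) = \left(-18\right) \left(-49\right) = 882$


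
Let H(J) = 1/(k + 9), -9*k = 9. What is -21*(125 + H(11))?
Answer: -21021/8 ≈ -2627.6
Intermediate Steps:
k = -1 (k = -⅑*9 = -1)
H(J) = ⅛ (H(J) = 1/(-1 + 9) = 1/8 = ⅛)
-21*(125 + H(11)) = -21*(125 + ⅛) = -21*1001/8 = -21021/8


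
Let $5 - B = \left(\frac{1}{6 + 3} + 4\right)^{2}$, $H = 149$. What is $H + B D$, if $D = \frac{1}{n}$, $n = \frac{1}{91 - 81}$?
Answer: $\frac{2429}{81} \approx 29.988$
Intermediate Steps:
$n = \frac{1}{10} \approx 0.1$
$B = - \frac{964}{81}$ ($B = 5 - \left(\frac{1}{6 + 3} + 4\right)^{2} = 5 - \left(\frac{1}{9} + 4\right)^{2} = 5 - \left(\frac{37}{9}\right)^{2} = 5 - \frac{1369}{81} = - \frac{964}{81} \approx -11.901$)
$D = 10$ ($D = \frac{1}{\frac{1}{10}} = 10$)
$H + B D = 149 - \frac{9640}{81} = \frac{2429}{81}$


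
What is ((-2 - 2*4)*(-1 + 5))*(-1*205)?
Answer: 8200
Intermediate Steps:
((-2 - 2*4)*(-1 + 5))*(-1*205) = ((-2 - 8)*4)*(-205) = -10*4*(-205) = -40*(-205) = 8200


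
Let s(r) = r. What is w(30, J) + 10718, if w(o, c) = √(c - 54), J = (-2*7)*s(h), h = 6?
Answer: 10718 + I*√138 ≈ 10718.0 + 11.747*I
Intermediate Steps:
J = -84 (J = -2*7*6 = -14*6 = -84)
w(o, c) = √(-54 + c)
w(30, J) + 10718 = √(-54 - 84) + 10718 = √(-138) + 10718 = I*√138 + 10718 = 10718 + I*√138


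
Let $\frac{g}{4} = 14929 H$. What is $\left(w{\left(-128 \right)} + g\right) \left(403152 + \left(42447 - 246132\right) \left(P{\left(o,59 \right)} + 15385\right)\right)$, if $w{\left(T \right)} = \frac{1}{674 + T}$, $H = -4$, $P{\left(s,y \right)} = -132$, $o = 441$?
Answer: $\frac{135045477096130893}{182} \approx 7.4201 \cdot 10^{14}$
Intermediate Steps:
$g = -238864$ ($g = 4 \cdot 14929 \left(-4\right) = 4 \left(-59716\right) = -238864$)
$\left(w{\left(-128 \right)} + g\right) \left(403152 + \left(42447 - 246132\right) \left(P{\left(o,59 \right)} + 15385\right)\right) = \left(\frac{1}{674 - 128} - 238864\right) \left(403152 + \left(42447 - 246132\right) \left(-132 + 15385\right)\right) = \left(\frac{1}{546} - 238864\right) \left(403152 - 3106807305\right) = \left(- \frac{130419743}{546}\right) \left(-3106404153\right) = \frac{135045477096130893}{182}$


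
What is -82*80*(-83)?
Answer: 544480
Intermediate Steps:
-82*80*(-83) = -6560*(-83) = 544480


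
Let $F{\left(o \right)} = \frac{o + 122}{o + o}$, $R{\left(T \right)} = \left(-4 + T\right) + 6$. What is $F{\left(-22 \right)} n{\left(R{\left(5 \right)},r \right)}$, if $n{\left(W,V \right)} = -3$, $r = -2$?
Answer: $\frac{75}{11} \approx 6.8182$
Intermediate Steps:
$R{\left(T \right)} = 2 + T$
$F{\left(o \right)} = \frac{122 + o}{2 o}$
$F{\left(-22 \right)} n{\left(R{\left(5 \right)},r \right)} = \frac{122 - 22}{2 \left(-22\right)} \left(-3\right) = \frac{1}{2} \left(- \frac{1}{22}\right) 100 \left(-3\right) = \left(- \frac{25}{11}\right) \left(-3\right) = \frac{75}{11}$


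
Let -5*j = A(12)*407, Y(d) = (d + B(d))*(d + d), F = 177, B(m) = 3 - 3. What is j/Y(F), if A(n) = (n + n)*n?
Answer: -6512/17405 ≈ -0.37415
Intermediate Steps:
B(m) = 0
Y(d) = 2*d² (Y(d) = (d + 0)*(d + d) = d*(2*d) = 2*d²)
A(n) = 2*n² (A(n) = (2*n)*n = 2*n²)
j = -117216/5 (j = -2*12²*407/5 = -2*144*407/5 = -288*407/5 = -⅕*117216 = -117216/5 ≈ -23443.)
j/Y(F) = -117216/(5*(2*177²)) = -117216/(5*(2*31329)) = -117216/5/62658 = -117216/5*1/62658 = -6512/17405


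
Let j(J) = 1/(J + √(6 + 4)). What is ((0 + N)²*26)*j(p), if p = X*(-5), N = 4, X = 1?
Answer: -416/3 - 416*√10/15 ≈ -226.37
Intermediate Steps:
p = -5 (p = 1*(-5) = -5)
j(J) = 1/(J + √10)
((0 + N)²*26)*j(p) = ((0 + 4)²*26)/(-5 + √10) = (4²*26)/(-5 + √10) = (16*26)/(-5 + √10) = 416/(-5 + √10)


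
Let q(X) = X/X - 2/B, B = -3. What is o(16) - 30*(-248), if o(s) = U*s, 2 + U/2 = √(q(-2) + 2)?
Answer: 7376 + 32*√33/3 ≈ 7437.3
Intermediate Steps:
q(X) = 5/3 (q(X) = X/X - 2/(-3) = 1 - 2*(-⅓) = 1 + ⅔ = 5/3)
U = -4 + 2*√33/3 (U = -4 + 2*√(5/3 + 2) = -4 + 2*√(11/3) = -4 + 2*(√33/3) = -4 + 2*√33/3 ≈ -0.17029)
o(s) = s*(-4 + 2*√33/3) (o(s) = (-4 + 2*√33/3)*s = s*(-4 + 2*√33/3))
o(16) - 30*(-248) = (⅔)*16*(-6 + √33) - 30*(-248) = (-64 + 32*√33/3) + 7440 = 7376 + 32*√33/3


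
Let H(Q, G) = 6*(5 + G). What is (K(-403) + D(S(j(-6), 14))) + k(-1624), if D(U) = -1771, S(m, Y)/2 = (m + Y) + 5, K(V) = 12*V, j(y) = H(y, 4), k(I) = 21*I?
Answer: -40711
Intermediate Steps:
H(Q, G) = 30 + 6*G
j(y) = 54 (j(y) = 30 + 6*4 = 30 + 24 = 54)
S(m, Y) = 10 + 2*Y + 2*m (S(m, Y) = 2*((m + Y) + 5) = 2*((Y + m) + 5) = 2*(5 + Y + m) = 10 + 2*Y + 2*m)
(K(-403) + D(S(j(-6), 14))) + k(-1624) = (12*(-403) - 1771) + 21*(-1624) = (-4836 - 1771) - 34104 = -6607 - 34104 = -40711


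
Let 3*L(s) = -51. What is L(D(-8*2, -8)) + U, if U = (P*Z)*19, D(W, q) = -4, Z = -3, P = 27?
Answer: -1556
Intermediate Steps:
L(s) = -17 (L(s) = (⅓)*(-51) = -17)
U = -1539 (U = (27*(-3))*19 = -81*19 = -1539)
L(D(-8*2, -8)) + U = -17 - 1539 = -1556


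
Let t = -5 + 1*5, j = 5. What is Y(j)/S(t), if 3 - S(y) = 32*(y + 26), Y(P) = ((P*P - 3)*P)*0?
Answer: 0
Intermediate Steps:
Y(P) = 0 (Y(P) = ((P² - 3)*P)*0 = ((-3 + P²)*P)*0 = (P*(-3 + P²))*0 = 0)
t = 0 (t = -5 + 5 = 0)
S(y) = -829 - 32*y (S(y) = 3 - 32*(y + 26) = 3 - 32*(26 + y) = 3 - (832 + 32*y) = 3 + (-832 - 32*y) = -829 - 32*y)
Y(j)/S(t) = 0/(-829 - 32*0) = 0/(-829 + 0) = 0/(-829) = 0*(-1/829) = 0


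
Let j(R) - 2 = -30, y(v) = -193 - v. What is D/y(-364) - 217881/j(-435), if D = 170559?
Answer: 4670367/532 ≈ 8778.9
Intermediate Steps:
j(R) = -28 (j(R) = 2 - 30 = -28)
D/y(-364) - 217881/j(-435) = 170559/(-193 - 1*(-364)) - 217881/(-28) = 170559/(-193 + 364) - 217881*(-1/28) = 170559/171 + 217881/28 = 170559*(1/171) + 217881/28 = 18951/19 + 217881/28 = 4670367/532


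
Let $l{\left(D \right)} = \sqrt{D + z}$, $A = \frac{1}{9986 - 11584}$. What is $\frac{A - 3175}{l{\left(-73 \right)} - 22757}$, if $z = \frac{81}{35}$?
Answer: $\frac{4041137653245}{28965091024022} + \frac{5073651 i \sqrt{86590}}{28965091024022} \approx 0.13952 + 5.1544 \cdot 10^{-5} i$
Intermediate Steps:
$z = \frac{81}{35}$ ($z = 81 \cdot \frac{1}{35} = \frac{81}{35} \approx 2.3143$)
$A = - \frac{1}{1598}$ ($A = \frac{1}{-1598} = - \frac{1}{1598} \approx -0.00062578$)
$l{\left(D \right)} = \sqrt{\frac{81}{35} + D}$ ($l{\left(D \right)} = \sqrt{D + \frac{81}{35}} = \sqrt{\frac{81}{35} + D}$)
$\frac{A - 3175}{l{\left(-73 \right)} - 22757} = \frac{- \frac{1}{1598} - 3175}{\frac{\sqrt{2835 + 1225 \left(-73\right)}}{35} - 22757} = - \frac{5073651}{1598 \left(\frac{\sqrt{2835 - 89425}}{35} - 22757\right)} = - \frac{5073651}{1598 \left(\frac{\sqrt{-86590}}{35} - 22757\right)} = - \frac{5073651}{1598 \left(\frac{i \sqrt{86590}}{35} - 22757\right)} = - \frac{5073651}{1598 \left(-22757 + \frac{i \sqrt{86590}}{35}\right)}$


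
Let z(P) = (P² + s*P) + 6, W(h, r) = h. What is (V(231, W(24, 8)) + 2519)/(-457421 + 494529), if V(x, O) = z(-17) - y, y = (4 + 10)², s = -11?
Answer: 2805/37108 ≈ 0.075590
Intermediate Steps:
z(P) = 6 + P² - 11*P (z(P) = (P² - 11*P) + 6 = 6 + P² - 11*P)
y = 196 (y = 14² = 196)
V(x, O) = 286 (V(x, O) = (6 + (-17)² - 11*(-17)) - 1*196 = (6 + 289 + 187) - 196 = 482 - 196 = 286)
(V(231, W(24, 8)) + 2519)/(-457421 + 494529) = (286 + 2519)/(-457421 + 494529) = 2805/37108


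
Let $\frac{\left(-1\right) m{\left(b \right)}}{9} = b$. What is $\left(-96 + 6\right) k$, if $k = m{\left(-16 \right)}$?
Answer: $-12960$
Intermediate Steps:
$m{\left(b \right)} = - 9 b$
$k = 144$ ($k = \left(-9\right) \left(-16\right) = 144$)
$\left(-96 + 6\right) k = \left(-96 + 6\right) 144 = \left(-90\right) 144 = -12960$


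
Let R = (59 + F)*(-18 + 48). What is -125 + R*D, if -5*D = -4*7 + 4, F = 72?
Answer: 18739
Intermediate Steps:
D = 24/5 (D = -(-4*7 + 4)/5 = -(-28 + 4)/5 = -1/5*(-24) = 24/5 ≈ 4.8000)
R = 3930 (R = (59 + 72)*(-18 + 48) = 131*30 = 3930)
-125 + R*D = -125 + 3930*(24/5) = -125 + 18864 = 18739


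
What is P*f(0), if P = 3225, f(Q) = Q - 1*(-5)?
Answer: 16125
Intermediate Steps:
f(Q) = 5 + Q (f(Q) = Q + 5 = 5 + Q)
P*f(0) = 3225*(5 + 0) = 3225*5 = 16125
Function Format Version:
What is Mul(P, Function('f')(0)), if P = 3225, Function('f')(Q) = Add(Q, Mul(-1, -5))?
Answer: 16125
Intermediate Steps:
Function('f')(Q) = Add(5, Q) (Function('f')(Q) = Add(Q, 5) = Add(5, Q))
Mul(P, Function('f')(0)) = Mul(3225, Add(5, 0)) = Mul(3225, 5) = 16125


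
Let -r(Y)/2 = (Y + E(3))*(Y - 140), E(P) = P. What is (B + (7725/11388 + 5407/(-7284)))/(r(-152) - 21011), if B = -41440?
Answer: 71613776302/186684591483 ≈ 0.38361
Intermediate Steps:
r(Y) = -2*(-140 + Y)*(3 + Y) (r(Y) = -2*(Y + 3)*(Y - 140) = -2*(3 + Y)*(-140 + Y) = -2*(-140 + Y)*(3 + Y))
(B + (7725/11388 + 5407/(-7284)))/(r(-152) - 21011) = (-41440 + (7725/11388 + 5407/(-7284)))/((840 - 2*(-152)**2 + 274*(-152)) - 21011) = (-41440 + (7725*(1/11388) + 5407*(-1/7284)))/((840 - 2*23104 - 41648) - 21011) = (-41440 + (2575/3796 - 5407/7284))/((840 - 46208 - 41648) - 21011) = (-41440 - 110542/1728129)/(-87016 - 21011) = -71613776302/1728129/(-108027) = -71613776302/1728129*(-1/108027) = 71613776302/186684591483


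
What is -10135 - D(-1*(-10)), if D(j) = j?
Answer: -10145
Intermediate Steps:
-10135 - D(-1*(-10)) = -10135 - (-1)*(-10) = -10135 - 1*10 = -10135 - 10 = -10145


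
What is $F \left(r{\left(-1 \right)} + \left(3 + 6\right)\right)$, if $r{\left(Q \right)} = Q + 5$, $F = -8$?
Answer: $-104$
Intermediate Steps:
$r{\left(Q \right)} = 5 + Q$
$F \left(r{\left(-1 \right)} + \left(3 + 6\right)\right) = - 8 \left(\left(5 - 1\right) + \left(3 + 6\right)\right) = - 8 \left(4 + 9\right) = \left(-8\right) 13 = -104$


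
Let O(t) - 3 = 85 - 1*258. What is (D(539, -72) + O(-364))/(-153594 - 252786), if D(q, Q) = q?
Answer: -123/135460 ≈ -0.00090802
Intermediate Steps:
O(t) = -170 (O(t) = 3 + (85 - 1*258) = 3 + (85 - 258) = 3 - 173 = -170)
(D(539, -72) + O(-364))/(-153594 - 252786) = (539 - 170)/(-153594 - 252786) = 369/(-406380) = 369*(-1/406380) = -123/135460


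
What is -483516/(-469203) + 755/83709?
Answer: 13609629703/13092171309 ≈ 1.0395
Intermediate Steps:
-483516/(-469203) + 755/83709 = -483516*(-1/469203) + 755*(1/83709) = 161172/156401 + 755/83709 = 13609629703/13092171309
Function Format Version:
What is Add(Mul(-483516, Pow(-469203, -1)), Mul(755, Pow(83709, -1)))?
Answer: Rational(13609629703, 13092171309) ≈ 1.0395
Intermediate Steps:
Add(Mul(-483516, Pow(-469203, -1)), Mul(755, Pow(83709, -1))) = Add(Mul(-483516, Rational(-1, 469203)), Mul(755, Rational(1, 83709))) = Add(Rational(161172, 156401), Rational(755, 83709)) = Rational(13609629703, 13092171309)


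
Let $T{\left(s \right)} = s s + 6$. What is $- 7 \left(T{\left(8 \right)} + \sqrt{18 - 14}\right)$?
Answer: $-504$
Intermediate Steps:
$T{\left(s \right)} = 6 + s^{2}$ ($T{\left(s \right)} = s^{2} + 6 = 6 + s^{2}$)
$- 7 \left(T{\left(8 \right)} + \sqrt{18 - 14}\right) = - 7 \left(\left(6 + 8^{2}\right) + \sqrt{18 - 14}\right) = - 7 \left(\left(6 + 64\right) + \sqrt{4}\right) = - 7 \left(70 + 2\right) = \left(-7\right) 72 = -504$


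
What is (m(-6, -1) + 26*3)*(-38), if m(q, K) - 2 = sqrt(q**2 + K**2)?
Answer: -3040 - 38*sqrt(37) ≈ -3271.1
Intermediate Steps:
m(q, K) = 2 + sqrt(K**2 + q**2) (m(q, K) = 2 + sqrt(q**2 + K**2) = 2 + sqrt(K**2 + q**2))
(m(-6, -1) + 26*3)*(-38) = ((2 + sqrt((-1)**2 + (-6)**2)) + 26*3)*(-38) = ((2 + sqrt(1 + 36)) + 78)*(-38) = ((2 + sqrt(37)) + 78)*(-38) = (80 + sqrt(37))*(-38) = -3040 - 38*sqrt(37)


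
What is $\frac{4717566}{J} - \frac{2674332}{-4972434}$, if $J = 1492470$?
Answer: $\frac{36308393989}{9816413455} \approx 3.6987$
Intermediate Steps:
$\frac{4717566}{J} - \frac{2674332}{-4972434} = \frac{4717566}{1492470} - \frac{2674332}{-4972434} = 4717566 \cdot \frac{1}{1492470} - - \frac{445722}{828739} = \frac{37441}{11845} + \frac{445722}{828739} = \frac{36308393989}{9816413455}$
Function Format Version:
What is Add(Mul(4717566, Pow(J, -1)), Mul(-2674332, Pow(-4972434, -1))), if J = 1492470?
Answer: Rational(36308393989, 9816413455) ≈ 3.6987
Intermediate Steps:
Add(Mul(4717566, Pow(J, -1)), Mul(-2674332, Pow(-4972434, -1))) = Add(Mul(4717566, Pow(1492470, -1)), Mul(-2674332, Pow(-4972434, -1))) = Add(Mul(4717566, Rational(1, 1492470)), Mul(-2674332, Rational(-1, 4972434))) = Add(Rational(37441, 11845), Rational(445722, 828739)) = Rational(36308393989, 9816413455)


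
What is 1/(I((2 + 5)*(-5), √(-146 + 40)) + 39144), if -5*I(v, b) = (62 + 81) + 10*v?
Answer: 5/195927 ≈ 2.5520e-5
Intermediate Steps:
I(v, b) = -143/5 - 2*v (I(v, b) = -((62 + 81) + 10*v)/5 = -(143 + 10*v)/5 = -143/5 - 2*v)
1/(I((2 + 5)*(-5), √(-146 + 40)) + 39144) = 1/((-143/5 - 2*(2 + 5)*(-5)) + 39144) = 1/((-143/5 - 14*(-5)) + 39144) = 1/((-143/5 - 2*(-35)) + 39144) = 1/((-143/5 + 70) + 39144) = 1/(207/5 + 39144) = 1/(195927/5) = 5/195927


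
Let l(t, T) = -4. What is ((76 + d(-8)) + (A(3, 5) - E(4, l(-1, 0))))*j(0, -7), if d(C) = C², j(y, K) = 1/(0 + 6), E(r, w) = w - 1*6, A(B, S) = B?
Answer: 51/2 ≈ 25.500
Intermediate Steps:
E(r, w) = -6 + w (E(r, w) = w - 6 = -6 + w)
j(y, K) = ⅙ (j(y, K) = 1/6 = ⅙)
((76 + d(-8)) + (A(3, 5) - E(4, l(-1, 0))))*j(0, -7) = ((76 + (-8)²) + (3 - (-6 - 4)))*(⅙) = ((76 + 64) + (3 - 1*(-10)))*(⅙) = (140 + (3 + 10))*(⅙) = (140 + 13)*(⅙) = 153*(⅙) = 51/2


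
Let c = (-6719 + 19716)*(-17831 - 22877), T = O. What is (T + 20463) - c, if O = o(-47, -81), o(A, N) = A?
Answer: 529102292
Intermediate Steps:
O = -47
T = -47
c = -529081876 (c = 12997*(-40708) = -529081876)
(T + 20463) - c = (-47 + 20463) - 1*(-529081876) = 20416 + 529081876 = 529102292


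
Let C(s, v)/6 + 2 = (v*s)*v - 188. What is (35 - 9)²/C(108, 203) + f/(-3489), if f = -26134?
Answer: 19384446047/2587897133 ≈ 7.4904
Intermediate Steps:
C(s, v) = -1140 + 6*s*v² (C(s, v) = -12 + 6*((v*s)*v - 188) = -12 + 6*((s*v)*v - 188) = -12 + 6*(s*v² - 188) = -12 + 6*(-188 + s*v²) = -12 + (-1128 + 6*s*v²) = -1140 + 6*s*v²)
(35 - 9)²/C(108, 203) + f/(-3489) = (35 - 9)²/(-1140 + 6*108*203²) - 26134/(-3489) = 26²/(-1140 + 6*108*41209) - 26134*(-1/3489) = 676/(-1140 + 26703432) + 26134/3489 = 676/26702292 + 26134/3489 = 676*(1/26702292) + 26134/3489 = 169/6675573 + 26134/3489 = 19384446047/2587897133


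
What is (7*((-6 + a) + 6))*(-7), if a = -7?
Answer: 343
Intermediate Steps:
(7*((-6 + a) + 6))*(-7) = (7*((-6 - 7) + 6))*(-7) = (7*(-13 + 6))*(-7) = (7*(-7))*(-7) = -49*(-7) = 343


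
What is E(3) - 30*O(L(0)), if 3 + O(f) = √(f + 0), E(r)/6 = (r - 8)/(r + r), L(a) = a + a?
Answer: 85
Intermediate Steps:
L(a) = 2*a
E(r) = 3*(-8 + r)/r (E(r) = 6*((r - 8)/(r + r)) = 6*((-8 + r)/((2*r))) = 6*((-8 + r)*(1/(2*r))) = 6*((-8 + r)/(2*r)) = 3*(-8 + r)/r)
O(f) = -3 + √f (O(f) = -3 + √(f + 0) = -3 + √f)
E(3) - 30*O(L(0)) = (3 - 24/3) - 30*(-3 + √(2*0)) = (3 - 24*⅓) - 30*(-3 + √0) = (3 - 8) - 30*(-3 + 0) = -5 - 30*(-3) = -5 + 90 = 85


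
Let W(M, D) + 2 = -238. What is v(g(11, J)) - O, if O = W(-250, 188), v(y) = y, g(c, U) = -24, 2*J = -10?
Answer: 216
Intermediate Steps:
J = -5 (J = (½)*(-10) = -5)
W(M, D) = -240 (W(M, D) = -2 - 238 = -240)
O = -240
v(g(11, J)) - O = -24 - 1*(-240) = -24 + 240 = 216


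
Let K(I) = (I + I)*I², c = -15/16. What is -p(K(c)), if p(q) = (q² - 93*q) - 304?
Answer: 620861791/4194304 ≈ 148.02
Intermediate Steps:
c = -15/16 (c = -15*1/16 = -15/16 ≈ -0.93750)
K(I) = 2*I³ (K(I) = (2*I)*I² = 2*I³)
p(q) = -304 + q² - 93*q
-p(K(c)) = -(-304 + (2*(-15/16)³)² - 186*(-15/16)³) = -(-304 + (2*(-3375/4096))² - 186*(-3375)/4096) = -(-304 + (-3375/2048)² - 93*(-3375/2048)) = -(-304 + 11390625/4194304 + 313875/2048) = -1*(-620861791/4194304) = 620861791/4194304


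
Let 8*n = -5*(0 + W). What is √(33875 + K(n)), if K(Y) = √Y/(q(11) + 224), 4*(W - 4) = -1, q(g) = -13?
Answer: √(24130382000 + 2110*I*√6)/844 ≈ 184.05 + 1.9711e-5*I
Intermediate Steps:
W = 15/4 (W = 4 + (¼)*(-1) = 4 - ¼ = 15/4 ≈ 3.7500)
n = -75/32 (n = (-5*(0 + 15/4))/8 = (-5*15/4)/8 = (⅛)*(-75/4) = -75/32 ≈ -2.3438)
K(Y) = √Y/211 (K(Y) = √Y/(-13 + 224) = √Y/211)
√(33875 + K(n)) = √(33875 + √(-75/32)/211) = √(33875 + (5*I*√6/8)/211) = √(33875 + 5*I*√6/1688)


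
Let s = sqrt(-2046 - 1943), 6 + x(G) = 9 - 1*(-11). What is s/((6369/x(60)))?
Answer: 14*I*sqrt(3989)/6369 ≈ 0.13883*I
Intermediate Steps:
x(G) = 14 (x(G) = -6 + (9 - 1*(-11)) = -6 + (9 + 11) = -6 + 20 = 14)
s = I*sqrt(3989) (s = sqrt(-3989) = I*sqrt(3989) ≈ 63.159*I)
s/((6369/x(60))) = (I*sqrt(3989))/((6369/14)) = (I*sqrt(3989))/((6369*(1/14))) = (I*sqrt(3989))/(6369/14) = (I*sqrt(3989))*(14/6369) = 14*I*sqrt(3989)/6369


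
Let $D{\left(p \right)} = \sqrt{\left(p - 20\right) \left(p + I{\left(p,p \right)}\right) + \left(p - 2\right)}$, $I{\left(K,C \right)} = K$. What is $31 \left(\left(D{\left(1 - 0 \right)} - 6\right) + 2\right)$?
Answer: $-124 + 31 i \sqrt{39} \approx -124.0 + 193.59 i$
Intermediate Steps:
$D{\left(p \right)} = \sqrt{-2 + p + 2 p \left(-20 + p\right)}$ ($D{\left(p \right)} = \sqrt{\left(p - 20\right) \left(p + p\right) + \left(p - 2\right)} = \sqrt{\left(p - 20\right) 2 p + \left(-2 + p\right)} = \sqrt{\left(-20 + p\right) 2 p + \left(-2 + p\right)} = \sqrt{2 p \left(-20 + p\right) + \left(-2 + p\right)} = \sqrt{-2 + p + 2 p \left(-20 + p\right)}$)
$31 \left(\left(D{\left(1 - 0 \right)} - 6\right) + 2\right) = 31 \left(\left(\sqrt{-2 - 39 \left(1 - 0\right) + 2 \left(1 - 0\right)^{2}} - 6\right) + 2\right) = 31 \left(\left(\sqrt{-2 - 39 \left(1 + 0\right) + 2 \left(1 + 0\right)^{2}} - 6\right) + 2\right) = 31 \left(\left(\sqrt{-2 - 39 + 2 \cdot 1^{2}} - 6\right) + 2\right) = 31 \left(\left(\sqrt{-2 - 39 + 2 \cdot 1} - 6\right) + 2\right) = 31 \left(\left(\sqrt{-2 - 39 + 2} - 6\right) + 2\right) = 31 \left(\left(\sqrt{-39} - 6\right) + 2\right) = 31 \left(\left(i \sqrt{39} - 6\right) + 2\right) = 31 \left(\left(-6 + i \sqrt{39}\right) + 2\right) = 31 \left(-4 + i \sqrt{39}\right) = -124 + 31 i \sqrt{39}$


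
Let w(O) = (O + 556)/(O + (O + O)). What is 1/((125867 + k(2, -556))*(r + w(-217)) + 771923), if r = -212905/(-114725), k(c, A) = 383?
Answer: 995813/936535081399 ≈ 1.0633e-6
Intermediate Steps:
w(O) = (556 + O)/(3*O) (w(O) = (556 + O)/(O + 2*O) = (556 + O)/((3*O)) = (556 + O)*(1/(3*O)) = (556 + O)/(3*O))
r = 42581/22945 (r = -212905*(-1/114725) = 42581/22945 ≈ 1.8558)
1/((125867 + k(2, -556))*(r + w(-217)) + 771923) = 1/((125867 + 383)*(42581/22945 + (1/3)*(556 - 217)/(-217)) + 771923) = 1/(126250*(42581/22945 + (1/3)*(-1/217)*339) + 771923) = 1/(126250*(42581/22945 - 113/217) + 771923) = 1/(126250*(6647292/4979065) + 771923) = 1/(167844123000/995813 + 771923) = 1/(936535081399/995813) = 995813/936535081399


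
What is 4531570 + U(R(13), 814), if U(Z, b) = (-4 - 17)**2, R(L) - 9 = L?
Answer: 4532011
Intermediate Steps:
R(L) = 9 + L
U(Z, b) = 441 (U(Z, b) = (-21)**2 = 441)
4531570 + U(R(13), 814) = 4531570 + 441 = 4532011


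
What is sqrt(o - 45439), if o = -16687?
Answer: I*sqrt(62126) ≈ 249.25*I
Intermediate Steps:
sqrt(o - 45439) = sqrt(-16687 - 45439) = sqrt(-62126) = I*sqrt(62126)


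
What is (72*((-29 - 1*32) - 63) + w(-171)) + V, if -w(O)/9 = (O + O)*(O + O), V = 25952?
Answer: -1035652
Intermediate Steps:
w(O) = -36*O² (w(O) = -9*(O + O)*(O + O) = -9*2*O*2*O = -36*O²)
(72*((-29 - 1*32) - 63) + w(-171)) + V = (72*((-29 - 1*32) - 63) - 36*(-171)²) + 25952 = (72*((-29 - 32) - 63) - 36*29241) + 25952 = (72*(-61 - 63) - 1052676) + 25952 = (72*(-124) - 1052676) + 25952 = (-8928 - 1052676) + 25952 = -1061604 + 25952 = -1035652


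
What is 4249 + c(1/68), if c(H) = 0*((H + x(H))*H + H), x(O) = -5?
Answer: 4249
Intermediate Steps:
c(H) = 0 (c(H) = 0*((H - 5)*H + H) = 0*((-5 + H)*H + H) = 0*(H*(-5 + H) + H) = 0*(H + H*(-5 + H)) = 0)
4249 + c(1/68) = 4249 + 0 = 4249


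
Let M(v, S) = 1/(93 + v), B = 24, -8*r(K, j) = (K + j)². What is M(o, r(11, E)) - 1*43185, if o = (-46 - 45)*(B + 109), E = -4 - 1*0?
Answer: -518651851/12010 ≈ -43185.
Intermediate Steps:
E = -4 (E = -4 + 0 = -4)
r(K, j) = -(K + j)²/8
o = -12103 (o = (-46 - 45)*(24 + 109) = -91*133 = -12103)
M(o, r(11, E)) - 1*43185 = 1/(93 - 12103) - 1*43185 = 1/(-12010) - 43185 = -1/12010 - 43185 = -518651851/12010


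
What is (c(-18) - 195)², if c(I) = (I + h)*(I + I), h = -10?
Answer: 660969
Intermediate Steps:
c(I) = 2*I*(-10 + I) (c(I) = (I - 10)*(I + I) = (-10 + I)*(2*I) = 2*I*(-10 + I))
(c(-18) - 195)² = (2*(-18)*(-10 - 18) - 195)² = (2*(-18)*(-28) - 195)² = (1008 - 195)² = 813² = 660969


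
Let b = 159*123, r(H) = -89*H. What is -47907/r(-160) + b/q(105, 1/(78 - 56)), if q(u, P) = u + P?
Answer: 6016103883/32908640 ≈ 182.81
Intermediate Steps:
b = 19557
q(u, P) = P + u
-47907/r(-160) + b/q(105, 1/(78 - 56)) = -47907/((-89*(-160))) + 19557/(1/(78 - 56) + 105) = -47907/14240 + 19557/(1/22 + 105) = -47907*1/14240 + 19557/(1/22 + 105) = -47907/14240 + 19557/(2311/22) = -47907/14240 + 19557*(22/2311) = -47907/14240 + 430254/2311 = 6016103883/32908640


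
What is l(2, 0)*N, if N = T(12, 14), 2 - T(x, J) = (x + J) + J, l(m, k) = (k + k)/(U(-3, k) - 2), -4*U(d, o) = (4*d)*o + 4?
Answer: 0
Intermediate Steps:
U(d, o) = -1 - d*o (U(d, o) = -((4*d)*o + 4)/4 = -(4*d*o + 4)/4 = -(4 + 4*d*o)/4 = -1 - d*o)
l(m, k) = 2*k/(-3 + 3*k) (l(m, k) = (k + k)/((-1 - 1*(-3)*k) - 2) = (2*k)/((-1 + 3*k) - 2) = (2*k)/(-3 + 3*k) = 2*k/(-3 + 3*k))
T(x, J) = 2 - x - 2*J (T(x, J) = 2 - ((x + J) + J) = 2 - ((J + x) + J) = 2 - (x + 2*J) = 2 + (-x - 2*J) = 2 - x - 2*J)
N = -38 (N = 2 - 1*12 - 2*14 = 2 - 12 - 28 = -38)
l(2, 0)*N = ((⅔)*0/(-1 + 0))*(-38) = ((⅔)*0/(-1))*(-38) = ((⅔)*0*(-1))*(-38) = 0*(-38) = 0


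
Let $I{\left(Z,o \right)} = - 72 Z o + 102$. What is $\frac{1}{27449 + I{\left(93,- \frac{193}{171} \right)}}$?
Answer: $\frac{19}{667061} \approx 2.8483 \cdot 10^{-5}$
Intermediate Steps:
$I{\left(Z,o \right)} = 102 - 72 Z o$ ($I{\left(Z,o \right)} = - 72 Z o + 102 = 102 - 72 Z o$)
$\frac{1}{27449 + I{\left(93,- \frac{193}{171} \right)}} = \frac{1}{27449 - \left(-102 + 6696 \left(- \frac{193}{171}\right)\right)} = \frac{1}{27449 + \left(102 + \frac{143592}{19}\right)} = \frac{1}{27449 + \frac{145530}{19}} = \frac{1}{\frac{667061}{19}} = \frac{19}{667061}$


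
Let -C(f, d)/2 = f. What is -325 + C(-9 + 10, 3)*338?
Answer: -1001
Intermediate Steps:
C(f, d) = -2*f
-325 + C(-9 + 10, 3)*338 = -325 - 2*(-9 + 10)*338 = -325 - 2*1*338 = -325 - 2*338 = -325 - 676 = -1001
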